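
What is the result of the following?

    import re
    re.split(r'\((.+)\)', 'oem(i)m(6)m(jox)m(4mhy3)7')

['oem', 'i)m(6)m(jox)m(4mhy3', '7']

Matches to split on: at [3:24] → '(i)m(6)m(jox)m(4mhy3)'.
With a capturing group present, the delimiter's captured portion is kept in the result list.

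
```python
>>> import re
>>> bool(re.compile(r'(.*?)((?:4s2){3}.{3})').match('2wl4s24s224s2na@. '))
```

Pattern: zero or more of any character (lazy) (captured); then the literal '4s2' repeated 3 times, then exactly 3 of any character (captured).
`match` is anchored at position 0; if the pattern doesn't fit there, it returns None.
Here the string doesn't start with a match, so the call returns None, and `bool(None)` is False.

False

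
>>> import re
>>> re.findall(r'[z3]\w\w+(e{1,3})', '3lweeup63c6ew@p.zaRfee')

This matches one of [z3], then a word character, then one or more of a word character; then 1 to 3 of a literal 'e' (captured).
Because there's exactly one group, `findall` drops the full match and keeps group 1 from each hit.

['e', 'e']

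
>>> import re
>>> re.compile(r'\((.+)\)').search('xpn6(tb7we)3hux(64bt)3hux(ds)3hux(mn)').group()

'(tb7we)3hux(64bt)3hux(ds)3hux(mn)'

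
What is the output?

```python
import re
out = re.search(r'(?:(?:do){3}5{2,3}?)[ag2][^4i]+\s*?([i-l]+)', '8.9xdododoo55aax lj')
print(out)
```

The pattern matches the literal 'do' repeated 3 times, then 2 to 3 of a literal '5' (lazy) (non-capturing group); then one of [ag2]; then one or more of any character except [4i], then zero or more of whitespace (lazy); then one or more of a character in [i-l] (captured).
Here nothing in the string fits, so the call returns None.

None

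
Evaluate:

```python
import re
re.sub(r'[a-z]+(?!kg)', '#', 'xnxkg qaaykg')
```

`(?!…)`/`(?<!…)` only lets a position through if the neighbouring text does NOT match; no characters are consumed.
Matches: at [0:5] → 'xnxkg'; at [6:12] → 'qaaykg'.
Every occurrence is swapped for '#'.

'# #'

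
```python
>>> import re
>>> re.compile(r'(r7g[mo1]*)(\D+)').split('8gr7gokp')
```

Pattern: the literal 'r7g', then zero or more of one of [mo1] (captured); then one or more of a non-digit (captured).
Matches to split on: at [2:8] → 'r7gokp'.
With a capturing group present, the delimiter's captured portion is kept in the result list.

['8g', 'r7go', 'kp', '']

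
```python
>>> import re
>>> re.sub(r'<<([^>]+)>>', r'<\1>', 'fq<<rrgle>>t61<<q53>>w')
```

'fq<rrgle>t61<q53>w'

Matches: at [2:11] → '<<rrgle>>'; at [14:21] → '<<q53>>'.
Each match is replaced using the text its own group 1 captured.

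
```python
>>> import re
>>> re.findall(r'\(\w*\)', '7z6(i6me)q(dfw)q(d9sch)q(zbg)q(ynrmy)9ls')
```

['(i6me)', '(dfw)', '(d9sch)', '(zbg)', '(ynrmy)']

Walking the string: at [3:9] → '(i6me)'; at [10:15] → '(dfw)'; at [16:23] → '(d9sch)'; at [24:29] → '(zbg)'; at [30:37] → '(ynrmy)'.
With no groups in the pattern, `findall` gives back each whole match — 5 here.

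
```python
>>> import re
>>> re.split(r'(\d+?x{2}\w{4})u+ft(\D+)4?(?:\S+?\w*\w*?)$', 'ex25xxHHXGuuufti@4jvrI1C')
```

['ex', '25xxHHXG', 'i@', '']

The pattern matches one or more of a digit (lazy), then exactly 2 of the literal 'x', then exactly 4 of a word character (captured); then one or more of the literal 'u', then the literal 'ft'; then one or more of a non-digit (captured); then optionally a literal '4'; then one or more of a non-whitespace character (lazy), then zero or more of a word character, then zero or more of a word character (lazy) (non-capturing group); then anchored at the end.
Matches to split on: at [2:24] → '25xxHHXGuuufti@4jvrI1C'.
The group in the pattern means `split` returns the separators' captures alongside the pieces.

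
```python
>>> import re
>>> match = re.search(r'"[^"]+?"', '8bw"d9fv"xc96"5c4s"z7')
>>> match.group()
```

'"d9fv"'

`search` walks the string left to right and returns the first match it finds.
The match spans [3:9] → '"d9fv"'.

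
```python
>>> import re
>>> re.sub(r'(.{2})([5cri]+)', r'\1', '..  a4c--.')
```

'..  a4--.'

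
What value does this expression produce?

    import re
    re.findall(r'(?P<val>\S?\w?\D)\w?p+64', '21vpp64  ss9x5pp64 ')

This matches optionally a non-whitespace character, then optionally a word character, then a non-digit (captured as 'val'); then optionally a word character, then one or more of a literal 'p', then the literal '64'.
Scanning left to right: at [0:7] match '21vpp64', group 1 = '21v'; at [10:18] match 's9x5pp64', group 1 = 's9x'.
With a single group, `findall` returns only what that group captured — 2 items.

['21v', 's9x']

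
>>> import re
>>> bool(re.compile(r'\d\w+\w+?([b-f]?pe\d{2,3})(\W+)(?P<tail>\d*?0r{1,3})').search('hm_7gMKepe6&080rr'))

This matches a digit, then one or more of a word character, then one or more of a word character (lazy); then optionally a character in [b-f], then the literal 'pe', then 2 to 3 of a digit (captured); then one or more of a non-word character (captured); then zero or more of a digit (lazy), then a literal '0', then 1 to 3 of a literal 'r' (captured as 'tail').
Here no position works, so the call returns None, and `bool(None)` is False.

False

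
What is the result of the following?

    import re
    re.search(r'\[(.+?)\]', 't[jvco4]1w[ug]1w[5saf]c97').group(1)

'jvco4'

A `+?`/`*?`/`{m,n}?` starts at its minimum and grows only as far as needed for what follows to match.
`search` walks the string left to right and returns the first match it finds.
The match spans [1:8] → '[jvco4]'.
Captured: group 1 = 'jvco4'.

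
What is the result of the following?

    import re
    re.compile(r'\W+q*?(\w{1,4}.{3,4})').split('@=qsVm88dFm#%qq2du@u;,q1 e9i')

['', 'qsVm88dF', 'm', 'qq2du@u;', '', 'q1 e9i', '']

Pattern: one or more of a non-word character; then zero or more of a literal 'q' (lazy); then 1 to 4 of a word character, then 3 to 4 of any character (captured).
Because the quantifier is non-greedy, it stops expanding at the earliest point where the rest of the pattern can succeed.
Matches to split on: at [0:10] → '@=qsVm88dF'; at [11:21] → '#%qq2du@u;'; at [21:28] → ',q1 e9i'.
The group in the pattern means `split` returns the separators' captures alongside the pieces.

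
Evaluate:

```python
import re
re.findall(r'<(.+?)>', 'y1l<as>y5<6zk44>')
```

['as', '6zk44']

With a single group, `findall` returns only what that group captured — 2 items.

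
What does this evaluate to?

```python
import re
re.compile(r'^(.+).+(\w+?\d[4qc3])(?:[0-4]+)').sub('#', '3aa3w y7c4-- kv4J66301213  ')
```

This matches anchored at the start of the string; then one or more of any character (captured); then one or more of any character; then one or more of a word character (lazy), then a digit, then one of [4qc3] (captured); then one or more of a character in [0-4] (non-capturing group).
Matches: at [0:25] → '3aa3w y7c4-- kv4J66301213'.
Each match is replaced by '#'.

'#  '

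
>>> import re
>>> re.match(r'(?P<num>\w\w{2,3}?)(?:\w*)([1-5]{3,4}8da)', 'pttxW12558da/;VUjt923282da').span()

(0, 12)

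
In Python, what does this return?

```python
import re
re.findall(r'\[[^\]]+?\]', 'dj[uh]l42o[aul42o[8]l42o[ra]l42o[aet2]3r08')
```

['[uh]', '[aul42o[8]', '[ra]', '[aet2]']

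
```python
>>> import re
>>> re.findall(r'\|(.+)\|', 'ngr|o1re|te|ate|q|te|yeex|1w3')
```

['o1re|te|ate|q|te|yeex']

Scanning left to right: at [3:26] match '|o1re|te|ate|q|te|yeex|', group 1 = 'o1re|te|ate|q|te|yeex'.
Because there's exactly one group, `findall` drops the full match and keeps group 1 from the one hit.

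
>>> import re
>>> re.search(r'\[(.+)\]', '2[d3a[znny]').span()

(1, 11)

The match spans [1:11] → '[d3a[znny]'.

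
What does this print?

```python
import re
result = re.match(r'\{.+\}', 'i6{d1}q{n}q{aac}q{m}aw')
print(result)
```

None

With `match`, the pattern is implicitly anchored at the beginning.
Here position 0 doesn't satisfy it, so the call returns None.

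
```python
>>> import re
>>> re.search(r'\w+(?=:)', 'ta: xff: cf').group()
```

The `(?=…)`/`(?<=…)` assertion just peeks at neighbouring text; it doesn't advance the match position.
`search` walks the string left to right and returns the first match it finds.
The match spans [0:2] → 'ta'.

'ta'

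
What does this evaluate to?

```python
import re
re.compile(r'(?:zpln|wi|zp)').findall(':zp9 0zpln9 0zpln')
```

['zp', 'zpln', 'zpln']

Branches in `(...|...)` are attempted left-to-right; the first branch that allows the whole pattern to succeed is taken.
`findall` yields the raw match text (3 of them) because the pattern has no groups.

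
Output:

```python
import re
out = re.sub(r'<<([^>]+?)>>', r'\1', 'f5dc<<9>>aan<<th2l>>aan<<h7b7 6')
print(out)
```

f5dc9aanth2laan<<h7b7 6

`\1` in the replacement pulls in group 1's text for each match.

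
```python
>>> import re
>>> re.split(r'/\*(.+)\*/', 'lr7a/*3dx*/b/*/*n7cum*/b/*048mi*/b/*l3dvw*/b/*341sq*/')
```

Matches to split on: at [4:53] → '/*3dx*/b/*/*n7cum*/b/*048mi*/b/*l3dvw*/b/*341sq*/'.
`re.split` interleaves the captured-group text with the surrounding fragments.

['lr7a', '3dx*/b/*/*n7cum*/b/*048mi*/b/*l3dvw*/b/*341sq', '']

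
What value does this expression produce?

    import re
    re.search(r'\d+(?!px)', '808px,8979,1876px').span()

(0, 2)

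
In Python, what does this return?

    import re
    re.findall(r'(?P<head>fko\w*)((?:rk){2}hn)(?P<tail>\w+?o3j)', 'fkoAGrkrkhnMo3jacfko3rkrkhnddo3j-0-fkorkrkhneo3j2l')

Pattern: the literal 'fko', then zero or more of a word character (captured as 'head'); then the literal 'rk' repeated 2 times, then the literal 'hn' (captured); then one or more of a word character (lazy), then the literal 'o3j' (captured as 'tail').
3 groups means each result is a tuple of 3 captured strings — 2 here.

[('fkoAGrkrkhnMo3jacfko3', 'rkrkhn', 'ddo3j'), ('fko', 'rkrkhn', 'eo3j')]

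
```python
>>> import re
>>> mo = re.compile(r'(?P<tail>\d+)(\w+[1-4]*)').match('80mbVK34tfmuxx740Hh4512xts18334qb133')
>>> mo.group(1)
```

This matches one or more of a digit (captured as 'tail'); then one or more of a word character, then zero or more of a character in [1-4] (captured).
`match` is anchored at position 0; if the pattern doesn't fit there, it returns None.
The match spans [0:36] → '80mbVK34tfmuxx740Hh4512xts18334qb133'.
Captured: group 1 = '80', group 2 = 'mbVK34tfmuxx740Hh4512xts18334qb133'.

'80'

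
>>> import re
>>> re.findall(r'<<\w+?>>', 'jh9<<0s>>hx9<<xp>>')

['<<0s>>', '<<xp>>']

With no groups in the pattern, `findall` gives back each whole match — 2 here.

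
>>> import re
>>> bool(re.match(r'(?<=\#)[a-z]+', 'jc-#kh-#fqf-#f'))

False

The `(?=…)`/`(?<=…)` assertion just peeks at neighbouring text; it doesn't advance the match position.
`match` is anchored at position 0; if the pattern doesn't fit there, it returns None.
Here the string doesn't start with a match, so the call returns None, and `bool(None)` is False.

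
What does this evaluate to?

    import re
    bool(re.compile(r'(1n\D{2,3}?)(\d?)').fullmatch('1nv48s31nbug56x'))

False

The pattern matches the literal '1n', then 2 to 3 of a non-digit (lazy) (captured); then optionally a digit (captured).
`re.fullmatch` requires the pattern to consume the entire string.
Here there's no way to consume every character, so the call returns None, and `bool(None)` is False.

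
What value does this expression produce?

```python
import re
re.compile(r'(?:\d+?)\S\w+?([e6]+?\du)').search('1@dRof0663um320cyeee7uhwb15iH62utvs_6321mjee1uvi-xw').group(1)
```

'663u'

The match spans [0:11] → '1@dRof0663u'.
Captured: group 1 = '663u'.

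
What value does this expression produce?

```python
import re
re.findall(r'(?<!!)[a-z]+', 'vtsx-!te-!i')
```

['vtsx', 'e']

Because the assertion is negative and zero-width, positions next to the forbidden text are skipped.
Walking the string: at [0:4] → 'vtsx'; at [7:8] → 'e'.
`findall` yields the raw match text (2 of them) because the pattern has no groups.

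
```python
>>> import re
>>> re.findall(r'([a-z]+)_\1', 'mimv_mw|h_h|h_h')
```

`\1` is not a pattern — it's the concrete string captured by group 1, re-applied verbatim.
With a single group, `findall` returns only what that group captured — 2 items.

['h', 'h']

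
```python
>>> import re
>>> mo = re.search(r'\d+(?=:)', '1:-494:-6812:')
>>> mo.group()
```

'1'

The `(?=…)`/`(?<=…)` assertion just peeks at neighbouring text; it doesn't advance the match position.
`re.search` scans for the first position where the pattern succeeds.
The match spans [0:1] → '1'.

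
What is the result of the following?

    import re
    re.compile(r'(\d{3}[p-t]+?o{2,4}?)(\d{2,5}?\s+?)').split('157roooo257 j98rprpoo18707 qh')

Pattern: exactly 3 of a digit, then one or more of a character in [p-t] (lazy), then 2 to 4 of a literal 'o' (lazy) (captured); then 2 to 5 of a digit (lazy), then one or more of whitespace (lazy) (captured).
With a capturing group present, the delimiter's captured portion is kept in the result list.

['', '157roooo', '257 ', 'j98rprpoo18707 qh']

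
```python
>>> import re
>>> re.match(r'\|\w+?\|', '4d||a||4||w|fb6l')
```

None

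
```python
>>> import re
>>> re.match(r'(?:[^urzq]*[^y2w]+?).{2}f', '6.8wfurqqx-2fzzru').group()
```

'6.8wfurqqx-2f'

`re.match` won't scan ahead — the pattern has to work from the very first character.
The match spans [0:13] → '6.8wfurqqx-2f'.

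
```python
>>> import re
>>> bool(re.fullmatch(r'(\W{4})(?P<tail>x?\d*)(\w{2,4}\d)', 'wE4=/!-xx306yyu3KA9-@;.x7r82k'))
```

False

`re.fullmatch` requires the pattern to consume the entire string.
Here the pattern can't cover the whole string, so the call returns None, and `bool(None)` is False.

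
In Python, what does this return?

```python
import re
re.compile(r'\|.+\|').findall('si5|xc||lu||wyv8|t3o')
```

['|xc||lu||wyv8|']

Scanning left to right: at [3:17] → '|xc||lu||wyv8|'.
No capturing groups, so `findall` returns the 1 full match string.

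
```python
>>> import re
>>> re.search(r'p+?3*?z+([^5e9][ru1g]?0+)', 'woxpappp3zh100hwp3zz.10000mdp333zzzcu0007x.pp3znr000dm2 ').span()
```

This matches one or more of a literal 'p' (lazy), then zero or more of a literal '3' (lazy), then one or more of the literal 'z'; then any character except [5e9], then optionally one of [ru1g], then one or more of a literal '0' (captured).
`search` walks the string left to right and returns the first match it finds.
The match spans [5:14] → 'ppp3zh100'.
Captured: group 1 = 'h100'.

(5, 14)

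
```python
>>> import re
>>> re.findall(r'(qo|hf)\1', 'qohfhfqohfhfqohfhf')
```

`\1` is not a pattern — it's the concrete string captured by group 1, re-applied verbatim.
Walking the string: at [2:6] match 'hfhf', group 1 = 'hf'; at [8:12] match 'hfhf', group 1 = 'hf'; at [14:18] match 'hfhf', group 1 = 'hf'.
With a single group, `findall` returns only what that group captured — 3 items.

['hf', 'hf', 'hf']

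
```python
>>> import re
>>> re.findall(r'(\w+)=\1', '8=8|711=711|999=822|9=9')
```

`\1` is not a pattern — it's the concrete string captured by group 1, re-applied verbatim.
Matches: at [0:3] match '8=8', group 1 = '8'; at [4:11] match '711=711', group 1 = '711'; at [20:23] match '9=9', group 1 = '9'.
Because there's exactly one group, `findall` drops the full match and keeps group 1 from each hit.

['8', '711', '9']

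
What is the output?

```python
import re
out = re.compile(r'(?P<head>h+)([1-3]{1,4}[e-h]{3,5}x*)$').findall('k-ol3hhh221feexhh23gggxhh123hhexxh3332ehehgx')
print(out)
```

[('h', '3332ehehgx')]

Pattern: one or more of a literal 'h' (captured as 'head'); then 1 to 4 of a character in [1-3], then 3 to 5 of a character in [e-h], then zero or more of the literal 'x' (captured); then anchored at the end.
With 2 capturing groups, `findall` returns a 2-tuple per match.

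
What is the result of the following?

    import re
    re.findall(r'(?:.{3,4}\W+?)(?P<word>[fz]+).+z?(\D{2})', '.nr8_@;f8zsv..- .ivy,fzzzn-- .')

[('f', ' .')]

The pattern matches 3 to 4 of any character, then one or more of a non-word character (lazy) (non-capturing group); then one or more of one of [fz] (captured as 'word'); then one or more of any character; then optionally a literal 'z'; then exactly 2 of a non-digit (captured).
With 2 capturing groups, `findall` returns a 2-tuple per match.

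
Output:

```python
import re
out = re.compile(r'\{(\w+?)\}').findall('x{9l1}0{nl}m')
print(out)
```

Scanning left to right: at [1:6] match '{9l1}', group 1 = '9l1'; at [7:11] match '{nl}', group 1 = 'nl'.
With a single group, `findall` returns only what that group captured — 2 items.

['9l1', 'nl']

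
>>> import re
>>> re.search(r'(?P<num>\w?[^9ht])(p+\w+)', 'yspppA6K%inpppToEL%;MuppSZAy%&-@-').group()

Pattern: optionally a word character, then any character except [9ht] (captured as 'num'); then one or more of the literal 'p', then one or more of a word character (captured).
The match spans [0:8] → 'yspppA6K'.

'yspppA6K'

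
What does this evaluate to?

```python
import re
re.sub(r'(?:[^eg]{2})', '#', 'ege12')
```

This matches exactly 2 of any character except [eg] (non-capturing group).
Every occurrence is swapped for '#'.

'ege#'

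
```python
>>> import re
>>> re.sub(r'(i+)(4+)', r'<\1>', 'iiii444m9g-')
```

This matches one or more of a literal 'i' (captured); then one or more of a literal '4' (captured).
`\1` in the replacement pulls in group 1's text for each match.

'<iiii>m9g-'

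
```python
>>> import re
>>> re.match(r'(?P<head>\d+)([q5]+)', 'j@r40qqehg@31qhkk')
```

Pattern: one or more of a digit (captured as 'head'); then one or more of one of [q5] (captured).
With `match`, the pattern is implicitly anchored at the beginning.
Here the pattern fails at index 0, so the call returns None.

None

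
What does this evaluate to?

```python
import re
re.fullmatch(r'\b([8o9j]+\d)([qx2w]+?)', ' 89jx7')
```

The pattern matches a word boundary (`\b`, zero-width); then one or more of one of [8o9j], then a digit (captured); then one or more of one of [qx2w] (lazy) (captured).
For `fullmatch`, every character of the input must be accounted for by the pattern.
Here the pattern can't cover the whole string, so the call returns None.

None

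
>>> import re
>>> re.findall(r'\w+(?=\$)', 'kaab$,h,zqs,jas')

['kaab']

The lookaround is zero-width — it requires the adjacent text to match without consuming it, so the asserted text isn't part of the match.
`findall` yields the raw match text (1 of them) because the pattern has no groups.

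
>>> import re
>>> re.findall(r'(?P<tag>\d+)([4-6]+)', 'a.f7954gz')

[('795', '4')]

The pattern matches one or more of a digit (captured as 'tag'); then one or more of a character in [4-6] (captured).
2 groups means the one result is a tuple of 2 captured strings — 1 here.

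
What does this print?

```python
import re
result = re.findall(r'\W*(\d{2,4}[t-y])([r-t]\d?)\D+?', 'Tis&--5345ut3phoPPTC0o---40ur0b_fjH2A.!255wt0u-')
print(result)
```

This matches zero or more of a non-word character; then 2 to 4 of a digit, then a character in [t-y] (captured); then a character in [r-t], then optionally a digit (captured); then one or more of a non-digit (lazy).
Walking the string: at [3:14] match '&--5345ut3p', groups = ('5345u', 't3'); at [22:31] match '---40ur0b', groups = ('40u', 'r0'); at [37:46] match '.!255wt0u', groups = ('255w', 't0').
`findall` packs the 2 group values into a tuple for every match.

[('5345u', 't3'), ('40u', 'r0'), ('255w', 't0')]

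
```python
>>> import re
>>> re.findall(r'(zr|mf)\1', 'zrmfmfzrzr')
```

['mf', 'zr']

`\1` has to match the exact text group 1 already captured.
Walking the string: at [2:6] match 'mfmf', group 1 = 'mf'; at [6:10] match 'zrzr', group 1 = 'zr'.
`findall` collects group 1 from each match (2 total).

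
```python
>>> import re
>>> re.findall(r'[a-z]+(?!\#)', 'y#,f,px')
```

['f', 'px']

The negative lookaround is zero-width — it rules out positions where the adjacent text would match, without consuming anything.
With no groups in the pattern, `findall` gives back each whole match — 2 here.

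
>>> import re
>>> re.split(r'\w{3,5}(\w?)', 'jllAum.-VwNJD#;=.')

The pattern matches 3 to 5 of a word character; then optionally a word character (captured).
The group in the pattern means `split` returns the separators' captures alongside the pieces.

['', 'm', '.-', '', '#;=.']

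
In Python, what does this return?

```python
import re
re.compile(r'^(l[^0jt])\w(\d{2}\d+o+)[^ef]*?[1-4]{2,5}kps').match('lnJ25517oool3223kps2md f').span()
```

(0, 19)

`re.match` only tries the pattern at the start of the string.
The match spans [0:19] → 'lnJ25517oool3223kps'.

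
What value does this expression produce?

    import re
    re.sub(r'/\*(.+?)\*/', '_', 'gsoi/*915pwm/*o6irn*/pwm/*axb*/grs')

The `?` after the quantifier makes it lazy — it takes as little as possible before letting the rest of the pattern try.
Matches: at [4:21] → '/*915pwm/*o6irn*/'; at [24:31] → '/*axb*/'.
Every occurrence is swapped for '_'.

'gsoi_pwm_grs'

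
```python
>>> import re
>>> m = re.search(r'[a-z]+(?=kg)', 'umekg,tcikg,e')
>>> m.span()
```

(0, 3)

The positive lookaround only admits positions where the adjacent text matches; those characters stay outside the span.
`re.search` scans for the first position where the pattern succeeds.
The match spans [0:3] → 'ume'.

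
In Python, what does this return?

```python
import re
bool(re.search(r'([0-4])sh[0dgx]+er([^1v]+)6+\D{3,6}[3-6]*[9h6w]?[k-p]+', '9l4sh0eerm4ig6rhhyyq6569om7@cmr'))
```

The pattern matches a character in [0-4] (captured); then the literal 'sh', then one or more of one of [0dgx], then the literal 'er'; then one or more of any character except [1v] (captured); then one or more of a literal '6', then 3 to 6 of a non-digit; then zero or more of a character in [3-6], then optionally one of [9h6w], then one or more of a character in [k-p].
`re.search` tries every starting position until one works.
Here nothing in the string fits, so the call returns None, and `bool(None)` is False.

False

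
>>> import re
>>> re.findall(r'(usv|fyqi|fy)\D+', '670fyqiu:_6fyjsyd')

['fyqi', 'fy']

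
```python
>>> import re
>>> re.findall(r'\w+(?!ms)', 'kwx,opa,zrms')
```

Because the assertion is negative and zero-width, positions next to the forbidden text are skipped.
No capturing groups, so `findall` returns the 3 full match strings.

['kwx', 'opa', 'zrms']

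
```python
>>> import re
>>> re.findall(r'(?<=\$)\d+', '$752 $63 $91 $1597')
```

['752', '63', '91', '1597']

Lookahead/lookbehind check context without consuming it, so the matched span excludes the asserted characters.
No capturing groups, so `findall` returns the 4 full match strings.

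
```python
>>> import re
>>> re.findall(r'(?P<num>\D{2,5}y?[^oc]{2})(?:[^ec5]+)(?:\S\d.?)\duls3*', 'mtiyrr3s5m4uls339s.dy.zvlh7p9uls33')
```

['mtiyrr', 's.dy.zv']

The pattern matches 2 to 5 of a non-digit, then optionally the literal 'y', then exactly 2 of any character except [oc] (captured as 'num'); then one or more of any character except [ec5] (non-capturing group); then a non-whitespace character, then a digit, then optionally any character (non-capturing group); then a digit, then the literal 'uls', then zero or more of the literal '3'.
Matches: at [0:16] match 'mtiyrr3s5m4uls33', group 1 = 'mtiyrr'; at [17:34] match 's.dy.zvlh7p9uls33', group 1 = 's.dy.zv'.
One capturing group, so `findall` returns just the captured substring from each match — 2 in all.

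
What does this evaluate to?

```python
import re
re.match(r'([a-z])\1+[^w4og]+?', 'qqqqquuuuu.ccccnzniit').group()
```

A backreference is literal: `\1` must see the identical characters the first group matched.
With `match`, the pattern is implicitly anchored at the beginning.
The match spans [0:6] → 'qqqqqu'.
Captured: group 1 = 'q'.

'qqqqqu'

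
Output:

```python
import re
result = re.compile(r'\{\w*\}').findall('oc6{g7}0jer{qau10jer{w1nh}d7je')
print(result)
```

['{g7}', '{w1nh}']

Scanning left to right: at [3:7] → '{g7}'; at [20:26] → '{w1nh}'.
`findall` yields the raw match text (2 of them) because the pattern has no groups.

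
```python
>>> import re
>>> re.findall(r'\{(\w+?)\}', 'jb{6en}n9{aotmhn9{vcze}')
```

Matches: at [2:7] match '{6en}', group 1 = '6en'; at [17:23] match '{vcze}', group 1 = 'vcze'.
With a single group, `findall` returns only what that group captured — 2 items.

['6en', 'vcze']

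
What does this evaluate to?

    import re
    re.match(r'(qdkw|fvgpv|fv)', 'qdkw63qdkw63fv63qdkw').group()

'qdkw'

`re.match` won't scan ahead — the pattern has to work from the very first character.
The match spans [0:4] → 'qdkw'.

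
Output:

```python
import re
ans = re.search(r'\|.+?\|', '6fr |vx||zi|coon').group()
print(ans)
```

`re.search` tries every starting position until one works.
The match spans [4:8] → '|vx|'.

|vx|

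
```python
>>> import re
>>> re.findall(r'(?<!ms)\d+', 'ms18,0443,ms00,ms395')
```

Because the assertion is negative and zero-width, positions next to the forbidden text are skipped.
Scanning left to right: at [3:4] → '8'; at [5:9] → '0443'; at [13:14] → '0'; at [18:20] → '95'.
`findall` yields the raw match text (4 of them) because the pattern has no groups.

['8', '0443', '0', '95']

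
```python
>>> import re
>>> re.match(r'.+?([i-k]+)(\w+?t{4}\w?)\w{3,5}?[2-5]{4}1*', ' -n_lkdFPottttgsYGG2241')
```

The pattern matches one or more of any character (lazy); then one or more of a character in [i-k] (captured); then one or more of a word character (lazy), then exactly 4 of the literal 't', then optionally a word character (captured); then 3 to 5 of a word character (lazy), then exactly 4 of a character in [2-5], then zero or more of a literal '1'.
`match` is anchored at position 0; if the pattern doesn't fit there, it returns None.
Here the pattern fails at index 0, so the call returns None.

None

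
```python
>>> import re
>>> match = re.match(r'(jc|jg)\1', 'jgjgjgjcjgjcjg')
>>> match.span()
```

After group 1 captures some text, `\1` only succeeds where that same text appears again.
`re.match` won't scan ahead — the pattern has to work from the very first character.
The match spans [0:4] → 'jgjg'.
Captured: group 1 = 'jg'.

(0, 4)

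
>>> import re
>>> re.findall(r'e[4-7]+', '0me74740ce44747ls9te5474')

This matches a literal 'e'; then one or more of a character in [4-7].
Scanning left to right: at [2:7] → 'e7474'; at [9:15] → 'e44747'; at [19:24] → 'e5474'.
`findall` yields the raw match text (3 of them) because the pattern has no groups.

['e7474', 'e44747', 'e5474']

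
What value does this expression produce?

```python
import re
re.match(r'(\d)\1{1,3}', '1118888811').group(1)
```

'1'

After group 1 captures some text, `\1` only succeeds where that same text appears again.
With `match`, the pattern is implicitly anchored at the beginning.
The match spans [0:3] → '111'.
Captured: group 1 = '1'.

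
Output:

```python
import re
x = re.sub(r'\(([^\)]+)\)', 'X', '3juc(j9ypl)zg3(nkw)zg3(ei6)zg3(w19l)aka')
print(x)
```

3jucXzg3Xzg3Xzg3Xaka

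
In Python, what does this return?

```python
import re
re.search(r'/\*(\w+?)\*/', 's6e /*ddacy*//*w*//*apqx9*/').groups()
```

('ddacy',)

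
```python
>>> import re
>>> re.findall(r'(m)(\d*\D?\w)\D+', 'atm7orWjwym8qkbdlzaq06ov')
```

[('m', '7or')]

With 2 capturing groups, `findall` returns a 2-tuple per match.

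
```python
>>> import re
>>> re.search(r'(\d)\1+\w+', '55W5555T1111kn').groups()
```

('5',)

A backreference is literal: `\1` must see the identical characters the first group matched.
Unlike `match`, `search` isn't anchored — it looks for the pattern anywhere in the string.
The match spans [0:14] → '55W5555T1111kn'.
Captured: group 1 = '5'.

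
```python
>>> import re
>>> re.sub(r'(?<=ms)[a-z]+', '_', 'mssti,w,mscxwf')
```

'ms_,w,ms_'

The positive lookaround only admits positions where the adjacent text matches; those characters stay outside the span.
`sub` substitutes '_' at each match site.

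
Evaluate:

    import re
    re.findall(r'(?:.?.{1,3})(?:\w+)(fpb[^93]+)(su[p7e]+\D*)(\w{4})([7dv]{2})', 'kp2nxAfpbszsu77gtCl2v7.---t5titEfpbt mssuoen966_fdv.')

[('fpbsz', 'su77g', 'tCl2', 'v7')]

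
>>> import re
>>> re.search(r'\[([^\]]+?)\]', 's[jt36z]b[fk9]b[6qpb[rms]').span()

`re.search` tries every starting position until one works.
The match spans [1:8] → '[jt36z]'.
Captured: group 1 = 'jt36z'.

(1, 8)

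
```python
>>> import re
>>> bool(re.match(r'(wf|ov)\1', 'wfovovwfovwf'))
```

False

The backreference `\1` re-matches whatever the first group consumed, character for character.
With `match`, the pattern is implicitly anchored at the beginning.
Here the pattern fails at index 0, so the call returns None, and `bool(None)` is False.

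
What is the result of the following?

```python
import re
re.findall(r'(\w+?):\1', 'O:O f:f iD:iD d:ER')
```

`\1` has to match the exact text group 1 already captured.
Walking the string: at [0:3] match 'O:O', group 1 = 'O'; at [4:7] match 'f:f', group 1 = 'f'; at [8:13] match 'iD:iD', group 1 = 'iD'.
`findall` collects group 1 from each match (3 total).

['O', 'f', 'iD']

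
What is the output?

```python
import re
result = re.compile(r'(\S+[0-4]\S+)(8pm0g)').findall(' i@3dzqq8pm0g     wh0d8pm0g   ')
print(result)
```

The pattern matches one or more of a non-whitespace character, then a character in [0-4], then one or more of a non-whitespace character (captured); then the literal '8p', then the literal 'm0g' (captured).
Scanning left to right: at [1:13] match 'i@3dzqq8pm0g', groups = ('i@3dzqq', '8pm0g'); at [18:27] match 'wh0d8pm0g', groups = ('wh0d', '8pm0g').
With 2 capturing groups, `findall` returns a 2-tuple per match.

[('i@3dzqq', '8pm0g'), ('wh0d', '8pm0g')]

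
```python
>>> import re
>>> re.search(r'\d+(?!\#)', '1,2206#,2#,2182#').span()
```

The negative lookahead/lookbehind blocks any match where the forbidden context is present.
Unlike `match`, `search` isn't anchored — it looks for the pattern anywhere in the string.
The match spans [0:1] → '1'.

(0, 1)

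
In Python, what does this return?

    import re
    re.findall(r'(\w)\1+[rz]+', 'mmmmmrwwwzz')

['m', 'w']

`\1` has to match the exact text group 1 already captured.
Walking the string: at [0:6] match 'mmmmmr', group 1 = 'm'; at [6:11] match 'wwwzz', group 1 = 'w'.
With a single group, `findall` returns only what that group captured — 2 items.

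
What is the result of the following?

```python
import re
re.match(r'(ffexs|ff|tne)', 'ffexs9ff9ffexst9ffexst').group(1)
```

The regex engine tests alternatives in the order written; an earlier branch that matches wins even if a later one would match more.
With `match`, the pattern is implicitly anchored at the beginning.
The match spans [0:5] → 'ffexs'.
Captured: group 1 = 'ffexs'.

'ffexs'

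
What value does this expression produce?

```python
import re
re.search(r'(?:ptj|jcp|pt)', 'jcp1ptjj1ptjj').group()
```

The match spans [0:3] → 'jcp'.

'jcp'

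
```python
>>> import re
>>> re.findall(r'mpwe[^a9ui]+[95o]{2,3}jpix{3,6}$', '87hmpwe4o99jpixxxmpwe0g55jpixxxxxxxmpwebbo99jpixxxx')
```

['mpwebbo99jpixxxx']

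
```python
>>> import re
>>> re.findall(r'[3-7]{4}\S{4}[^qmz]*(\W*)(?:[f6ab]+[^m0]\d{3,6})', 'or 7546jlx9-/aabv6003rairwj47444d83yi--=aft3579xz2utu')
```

['']

Pattern: exactly 4 of a character in [3-7], then exactly 4 of a non-whitespace character, then zero or more of any character except [qmz]; then zero or more of a non-word character (captured); then one or more of one of [f6ab], then any character except [m0], then 3 to 6 of a digit (non-capturing group).
Scanning left to right: at [3:47] match '7546jlx9-/aabv6003rairwj47444d83yi--=aft3579', group 1 = ''.
`findall` collects group 1 from the one match (1 total).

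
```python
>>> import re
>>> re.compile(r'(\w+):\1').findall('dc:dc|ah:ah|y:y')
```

['dc', 'ah', 'y']

`\1` is not a pattern — it's the concrete string captured by group 1, re-applied verbatim.
With a single group, `findall` returns only what that group captured — 3 items.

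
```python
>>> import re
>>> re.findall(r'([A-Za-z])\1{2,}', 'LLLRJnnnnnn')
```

`\1` is not a pattern — it's the concrete string captured by group 1, re-applied verbatim.
Scanning left to right: at [0:3] match 'LLL', group 1 = 'L'; at [5:11] match 'nnnnnn', group 1 = 'n'.
Because there's exactly one group, `findall` drops the full match and keeps group 1 from each hit.

['L', 'n']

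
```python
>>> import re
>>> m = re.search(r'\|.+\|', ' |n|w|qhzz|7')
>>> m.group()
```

'|n|w|qhzz|'

Unlike `match`, `search` isn't anchored — it looks for the pattern anywhere in the string.
The match spans [1:11] → '|n|w|qhzz|'.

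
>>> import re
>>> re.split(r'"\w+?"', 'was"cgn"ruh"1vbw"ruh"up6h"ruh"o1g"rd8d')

Matches to split on: at [3:8] → '"cgn"'; at [11:17] → '"1vbw"'; at [20:26] → '"up6h"'; at [29:34] → '"o1g"'.
Splitting on the pattern gives 5 pieces.

['was', 'ruh', 'ruh', 'ruh', 'rd8d']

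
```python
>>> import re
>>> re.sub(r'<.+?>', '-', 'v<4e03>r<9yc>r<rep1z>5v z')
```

Matches: at [1:7] → '<4e03>'; at [8:13] → '<9yc>'; at [14:21] → '<rep1z>'.
`sub` substitutes '-' at each match site.

'v-r-r-5v z'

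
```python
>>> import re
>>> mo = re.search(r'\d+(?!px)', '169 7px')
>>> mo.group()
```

The negative lookahead/lookbehind blocks any match where the forbidden context is present.
The match spans [0:3] → '169'.

'169'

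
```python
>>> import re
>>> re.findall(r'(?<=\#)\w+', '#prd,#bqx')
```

['prd', 'bqx']

The `(?=…)`/`(?<=…)` assertion just peeks at neighbouring text; it doesn't advance the match position.
Walking the string: at [1:4] → 'prd'; at [6:9] → 'bqx'.
`findall` yields the raw match text (2 of them) because the pattern has no groups.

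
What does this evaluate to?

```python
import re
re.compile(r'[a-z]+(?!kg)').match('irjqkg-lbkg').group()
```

'irjqkg'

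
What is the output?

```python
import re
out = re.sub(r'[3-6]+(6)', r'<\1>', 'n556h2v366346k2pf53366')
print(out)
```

n<6>h2v<6>k2pf<6>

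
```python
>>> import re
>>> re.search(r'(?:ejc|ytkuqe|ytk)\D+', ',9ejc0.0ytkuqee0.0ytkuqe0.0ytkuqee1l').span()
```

The match spans [8:15] → 'ytkuqee'.

(8, 15)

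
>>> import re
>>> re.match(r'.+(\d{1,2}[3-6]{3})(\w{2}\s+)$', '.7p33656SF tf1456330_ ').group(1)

The match spans [0:22] → '.7p33656SF tf1456330_ '.
Captured: group 1 = '5633', group 2 = '0_ '.

'5633'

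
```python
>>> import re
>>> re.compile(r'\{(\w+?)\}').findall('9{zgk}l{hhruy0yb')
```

`findall` collects group 1 from the one match (1 total).

['zgk']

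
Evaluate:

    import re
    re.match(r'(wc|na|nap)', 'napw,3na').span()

`|` is ordered: at each position the engine commits to the first alternative that works.
`re.match` won't scan ahead — the pattern has to work from the very first character.
The match spans [0:2] → 'na'.
Captured: group 1 = 'na'.

(0, 2)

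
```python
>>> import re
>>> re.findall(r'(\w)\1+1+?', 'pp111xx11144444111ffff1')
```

`\1` has to match the exact text group 1 already captured.
Matches: at [0:3] match 'pp1', group 1 = 'p'; at [5:8] match 'xx1', group 1 = 'x'; at [10:16] match '444441', group 1 = '4'; at [18:23] match 'ffff1', group 1 = 'f'.
One capturing group, so `findall` returns just the captured substring from each match — 4 in all.

['p', 'x', '4', 'f']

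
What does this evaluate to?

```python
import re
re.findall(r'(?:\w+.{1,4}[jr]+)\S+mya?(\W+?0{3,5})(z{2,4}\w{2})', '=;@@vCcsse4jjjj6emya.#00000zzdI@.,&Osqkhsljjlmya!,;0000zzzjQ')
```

[('!,;0000', 'zzzjQ')]

2 groups means the one result is a tuple of 2 captured strings — 1 here.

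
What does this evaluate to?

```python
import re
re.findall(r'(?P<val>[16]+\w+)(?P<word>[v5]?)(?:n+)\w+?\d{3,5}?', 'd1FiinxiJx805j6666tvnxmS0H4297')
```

[('1FiinxiJx805j6666tv', '')]

Pattern: one or more of one of [16], then one or more of a word character (captured as 'val'); then optionally one of [v5] (captured as 'word'); then one or more of a literal 'n' (non-capturing group); then one or more of a word character (lazy), then 3 to 5 of a digit (lazy).
`findall` packs the 2 group values into a tuple for every match.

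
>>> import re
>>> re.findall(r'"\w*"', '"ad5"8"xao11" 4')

['"ad5"', '"xao11"']

No capturing groups, so `findall` returns the 2 full match strings.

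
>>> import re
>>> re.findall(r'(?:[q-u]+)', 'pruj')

['ru']

Pattern: one or more of a character in [q-u] (non-capturing group).
Matches: at [1:3] → 'ru'.
With no groups in the pattern, `findall` gives back each whole match — 1 here.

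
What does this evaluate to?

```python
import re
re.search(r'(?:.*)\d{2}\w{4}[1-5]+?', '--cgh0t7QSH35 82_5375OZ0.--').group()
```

This matches zero or more of any character (non-capturing group); then exactly 2 of a digit, then exactly 4 of a word character, then one or more of a character in [1-5] (lazy).
`search` walks the string left to right and returns the first match it finds.
The match spans [0:21] → '--cgh0t7QSH35 82_5375'.

'--cgh0t7QSH35 82_5375'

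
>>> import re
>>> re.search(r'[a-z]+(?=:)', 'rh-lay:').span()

(3, 6)

The lookaround is zero-width — it requires the adjacent text to match without consuming it, so the asserted text isn't part of the match.
The match spans [3:6] → 'lay'.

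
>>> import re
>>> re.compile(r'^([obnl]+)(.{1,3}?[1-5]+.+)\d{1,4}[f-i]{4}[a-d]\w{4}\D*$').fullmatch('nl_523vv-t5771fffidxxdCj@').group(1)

'nl'

The match spans [0:25] → 'nl_523vv-t5771fffidxxdCj@'.
Captured: group 1 = 'nl', group 2 = '_523vv-t577'.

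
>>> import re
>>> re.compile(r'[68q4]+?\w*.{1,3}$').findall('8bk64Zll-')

['8bk64Zll-']

This matches one or more of one of [68q4] (lazy); then zero or more of a word character, then 1 to 3 of any character; then anchored at the end.
Matches: at [0:9] → '8bk64Zll-'.
`findall` yields the raw match text (1 of them) because the pattern has no groups.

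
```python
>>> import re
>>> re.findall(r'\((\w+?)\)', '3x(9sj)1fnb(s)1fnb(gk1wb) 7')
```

Matches: at [2:7] match '(9sj)', group 1 = '9sj'; at [11:14] match '(s)', group 1 = 's'; at [18:25] match '(gk1wb)', group 1 = 'gk1wb'.
One capturing group, so `findall` returns just the captured substring from each match — 3 in all.

['9sj', 's', 'gk1wb']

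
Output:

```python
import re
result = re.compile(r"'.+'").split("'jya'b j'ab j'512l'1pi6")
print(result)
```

['', '1pi6']

Each match becomes a cut point; 2 segments remain.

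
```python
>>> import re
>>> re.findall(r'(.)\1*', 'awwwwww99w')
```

['a', 'w', '9', 'w']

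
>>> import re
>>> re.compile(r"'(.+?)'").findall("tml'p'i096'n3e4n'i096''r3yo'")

['p', 'n3e4n', "'r3yo"]

Walking the string: at [3:6] match "'p'", group 1 = 'p'; at [10:17] match "'n3e4n'", group 1 = 'n3e4n'; at [21:28] match "''r3yo'", group 1 = "'r3yo".
Because there's exactly one group, `findall` drops the full match and keeps group 1 from each hit.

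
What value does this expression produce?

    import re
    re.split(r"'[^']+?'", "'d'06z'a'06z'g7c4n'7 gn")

['', '06z', '06z', '7 gn']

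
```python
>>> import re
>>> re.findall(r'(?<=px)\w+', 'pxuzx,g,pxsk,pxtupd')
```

Because the assertion is zero-width, the text it checks is not consumed and won't appear in the result.
`findall` yields the raw match text (3 of them) because the pattern has no groups.

['uzx', 'sk', 'tupd']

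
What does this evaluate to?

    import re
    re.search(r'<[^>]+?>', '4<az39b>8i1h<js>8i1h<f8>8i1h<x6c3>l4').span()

The match spans [1:8] → '<az39b>'.

(1, 8)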